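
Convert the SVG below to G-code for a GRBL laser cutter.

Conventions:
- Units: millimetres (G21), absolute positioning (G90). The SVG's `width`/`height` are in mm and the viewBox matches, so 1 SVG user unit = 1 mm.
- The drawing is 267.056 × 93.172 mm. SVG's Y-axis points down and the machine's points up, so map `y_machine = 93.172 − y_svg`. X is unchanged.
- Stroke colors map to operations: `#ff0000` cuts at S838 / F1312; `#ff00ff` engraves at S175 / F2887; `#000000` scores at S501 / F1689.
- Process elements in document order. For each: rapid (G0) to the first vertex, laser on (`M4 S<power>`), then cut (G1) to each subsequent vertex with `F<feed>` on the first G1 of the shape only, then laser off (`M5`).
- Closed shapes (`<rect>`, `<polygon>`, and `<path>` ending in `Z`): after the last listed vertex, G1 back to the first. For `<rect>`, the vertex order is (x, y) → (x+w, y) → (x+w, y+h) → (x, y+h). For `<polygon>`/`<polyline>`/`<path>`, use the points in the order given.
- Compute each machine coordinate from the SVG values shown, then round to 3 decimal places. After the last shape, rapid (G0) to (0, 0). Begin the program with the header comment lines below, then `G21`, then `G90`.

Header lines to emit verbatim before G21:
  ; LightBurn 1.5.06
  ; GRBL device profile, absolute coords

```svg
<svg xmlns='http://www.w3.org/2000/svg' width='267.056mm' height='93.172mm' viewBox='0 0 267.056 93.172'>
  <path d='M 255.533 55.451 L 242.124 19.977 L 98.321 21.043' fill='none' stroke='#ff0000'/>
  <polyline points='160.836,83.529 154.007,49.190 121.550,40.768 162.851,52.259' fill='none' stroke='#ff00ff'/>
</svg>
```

Since the viewBox matches the mm dimensions, user units are millimetres directly. The only transform is the Y-flip y_m = 93.172 − y_svg.

Shape 1 is a open polyline drawn with `<path>`. Its stroke #ff0000 means cut at S838, F1312. After flipping Y the toolpath is (255.533,37.721) → (242.124,73.195) → (98.321,72.129).

Shape 2 is a open polyline drawn with `<polyline>`. Its stroke #ff00ff means engrave at S175, F2887. After flipping Y the toolpath is (160.836,9.643) → (154.007,43.982) → (121.550,52.404) → (162.851,40.913).

; LightBurn 1.5.06
; GRBL device profile, absolute coords
G21
G90
G0 X255.533 Y37.721
M4 S838
G1 X242.124 Y73.195 F1312
G1 X98.321 Y72.129
M5
G0 X160.836 Y9.643
M4 S175
G1 X154.007 Y43.982 F2887
G1 X121.550 Y52.404
G1 X162.851 Y40.913
M5
G0 X0.000 Y0.000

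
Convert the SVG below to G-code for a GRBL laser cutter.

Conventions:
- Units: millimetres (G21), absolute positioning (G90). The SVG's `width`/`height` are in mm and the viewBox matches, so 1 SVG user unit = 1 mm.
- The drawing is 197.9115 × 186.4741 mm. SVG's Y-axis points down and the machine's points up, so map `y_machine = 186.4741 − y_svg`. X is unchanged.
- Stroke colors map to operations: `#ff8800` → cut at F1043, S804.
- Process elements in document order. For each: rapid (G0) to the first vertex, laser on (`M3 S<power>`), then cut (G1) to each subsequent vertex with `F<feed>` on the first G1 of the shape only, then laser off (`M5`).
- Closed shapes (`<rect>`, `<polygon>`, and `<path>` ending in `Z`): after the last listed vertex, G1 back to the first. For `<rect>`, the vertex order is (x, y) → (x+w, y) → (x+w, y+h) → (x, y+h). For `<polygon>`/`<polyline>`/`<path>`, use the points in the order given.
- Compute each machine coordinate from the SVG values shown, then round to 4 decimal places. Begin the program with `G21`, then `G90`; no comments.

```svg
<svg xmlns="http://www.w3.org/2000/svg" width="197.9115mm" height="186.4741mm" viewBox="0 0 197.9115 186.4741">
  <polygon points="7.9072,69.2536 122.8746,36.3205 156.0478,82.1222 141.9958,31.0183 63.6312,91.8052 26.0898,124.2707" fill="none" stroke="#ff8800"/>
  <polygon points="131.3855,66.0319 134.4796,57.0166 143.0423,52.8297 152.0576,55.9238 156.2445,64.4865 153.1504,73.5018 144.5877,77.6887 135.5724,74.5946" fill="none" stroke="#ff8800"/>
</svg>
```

G21
G90
G0 X7.9072 Y117.2205
M3 S804
G1 X122.8746 Y150.1536 F1043
G1 X156.0478 Y104.3519
G1 X141.9958 Y155.4558
G1 X63.6312 Y94.6689
G1 X26.0898 Y62.2034
G1 X7.9072 Y117.2205
M5
G0 X131.3855 Y120.4422
M3 S804
G1 X134.4796 Y129.4575 F1043
G1 X143.0423 Y133.6444
G1 X152.0576 Y130.5503
G1 X156.2445 Y121.9876
G1 X153.1504 Y112.9723
G1 X144.5877 Y108.7854
G1 X135.5724 Y111.8795
G1 X131.3855 Y120.4422
M5

Since the viewBox matches the mm dimensions, user units are millimetres directly. The only transform is the Y-flip y_m = 186.4741 − y_svg.

Shape 1 is a closed polygon drawn with `<polygon>`. Its stroke #ff8800 means cut at S804, F1043. After flipping Y the toolpath is (7.9072,117.2205) → (122.8746,150.1536) → (156.0478,104.3519) → (141.9958,155.4558) → (63.6312,94.6689) → (26.0898,62.2034) → (7.9072,117.2205), returning to the start.

Shape 2 is a regular polygon drawn with `<polygon>`. Its stroke #ff8800 means cut at S804, F1043. After flipping Y the toolpath is (131.3855,120.4422) → (134.4796,129.4575) → (143.0423,133.6444) → (152.0576,130.5503) → (156.2445,121.9876) → (153.1504,112.9723) → (144.5877,108.7854) → (135.5724,111.8795) → (131.3855,120.4422), returning to the start.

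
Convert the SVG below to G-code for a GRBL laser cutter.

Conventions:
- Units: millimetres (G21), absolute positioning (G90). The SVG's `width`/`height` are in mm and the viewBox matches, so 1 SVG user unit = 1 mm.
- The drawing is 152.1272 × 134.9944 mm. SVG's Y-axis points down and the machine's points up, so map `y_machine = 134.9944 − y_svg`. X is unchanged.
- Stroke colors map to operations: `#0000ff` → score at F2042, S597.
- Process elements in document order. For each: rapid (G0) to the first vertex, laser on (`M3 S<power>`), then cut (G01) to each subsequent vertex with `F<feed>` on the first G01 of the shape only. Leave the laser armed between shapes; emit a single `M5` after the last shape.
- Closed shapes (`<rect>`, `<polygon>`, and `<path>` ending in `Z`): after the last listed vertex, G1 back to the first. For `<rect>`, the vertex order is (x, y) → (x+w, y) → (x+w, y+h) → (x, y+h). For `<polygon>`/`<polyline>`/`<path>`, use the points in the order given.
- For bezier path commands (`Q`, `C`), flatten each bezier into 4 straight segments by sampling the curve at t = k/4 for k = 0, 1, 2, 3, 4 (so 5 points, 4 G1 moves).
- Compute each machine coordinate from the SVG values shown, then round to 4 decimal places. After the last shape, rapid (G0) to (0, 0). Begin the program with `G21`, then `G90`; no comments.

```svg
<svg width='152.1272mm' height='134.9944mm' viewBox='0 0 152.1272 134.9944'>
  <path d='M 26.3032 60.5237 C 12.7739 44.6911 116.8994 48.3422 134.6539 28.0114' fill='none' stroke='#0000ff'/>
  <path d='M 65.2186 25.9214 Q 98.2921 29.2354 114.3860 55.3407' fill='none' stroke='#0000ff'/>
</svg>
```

1 u = 1 mm; y_m = 134.9944 − y.

[1] `<path>` cubic bezier, #0000ff→score S597 F2042: (26.3032,74.4707) → (35.0286,83.3711) → (68.7471,89.0400) → (108.3314,95.5524) → (134.6539,106.9830)

[2] `<path>` quadratic bezier, #0000ff→score S597 F2042: (65.2186,109.0730) → (80.6941,105.9915) → (94.0472,100.0612) → (105.2778,91.2819) → (114.3860,79.6537)

G21
G90
G0 X26.3032 Y74.4707
M3 S597
G01 X35.0286 Y83.3711 F2042
G01 X68.7471 Y89.0400
G01 X108.3314 Y95.5524
G01 X134.6539 Y106.9830
G0 X65.2186 Y109.0730
M3 S597
G01 X80.6941 Y105.9915 F2042
G01 X94.0472 Y100.0612
G01 X105.2778 Y91.2819
G01 X114.3860 Y79.6537
M5
G0 X0.0000 Y0.0000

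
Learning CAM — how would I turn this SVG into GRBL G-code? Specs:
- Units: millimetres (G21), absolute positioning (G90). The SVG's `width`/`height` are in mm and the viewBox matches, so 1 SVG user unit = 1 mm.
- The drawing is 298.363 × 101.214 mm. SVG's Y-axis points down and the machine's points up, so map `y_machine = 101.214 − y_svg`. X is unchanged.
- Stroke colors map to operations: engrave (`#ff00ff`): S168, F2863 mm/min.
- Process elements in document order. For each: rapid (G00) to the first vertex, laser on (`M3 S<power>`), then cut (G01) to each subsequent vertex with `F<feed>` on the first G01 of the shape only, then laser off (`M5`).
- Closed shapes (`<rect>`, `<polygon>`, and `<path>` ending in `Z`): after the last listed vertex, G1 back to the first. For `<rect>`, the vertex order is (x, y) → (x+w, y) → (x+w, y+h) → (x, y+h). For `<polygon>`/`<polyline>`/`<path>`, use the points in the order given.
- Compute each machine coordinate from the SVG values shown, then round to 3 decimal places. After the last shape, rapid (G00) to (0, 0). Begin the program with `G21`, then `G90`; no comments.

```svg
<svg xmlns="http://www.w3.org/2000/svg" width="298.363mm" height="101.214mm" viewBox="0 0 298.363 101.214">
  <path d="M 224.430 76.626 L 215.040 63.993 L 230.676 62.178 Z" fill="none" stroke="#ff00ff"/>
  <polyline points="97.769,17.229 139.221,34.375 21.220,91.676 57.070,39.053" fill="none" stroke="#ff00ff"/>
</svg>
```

viewBox `0 0 298.363 101.214` with mm width/height → 1 unit = 1 mm. Flip: y_m = 101.214 − y_svg.

**Shape 1** — `<path>` regular polygon, stroke `#ff00ff` → engrave (S168, F2863). Machine vertices: (224.430,24.588) → (215.040,37.221) → (230.676,39.036) → (224.430,24.588). Closed: final G1 returns to the first vertex.

**Shape 2** — `<polyline>` open polyline, stroke `#ff00ff` → engrave (S168, F2863). Machine vertices: (97.769,83.985) → (139.221,66.839) → (21.220,9.538) → (57.070,62.161). Open path.

G21
G90
G00 X224.430 Y24.588
M3 S168
G01 X215.040 Y37.221 F2863
G01 X230.676 Y39.036
G01 X224.430 Y24.588
M5
G00 X97.769 Y83.985
M3 S168
G01 X139.221 Y66.839 F2863
G01 X21.220 Y9.538
G01 X57.070 Y62.161
M5
G00 X0.000 Y0.000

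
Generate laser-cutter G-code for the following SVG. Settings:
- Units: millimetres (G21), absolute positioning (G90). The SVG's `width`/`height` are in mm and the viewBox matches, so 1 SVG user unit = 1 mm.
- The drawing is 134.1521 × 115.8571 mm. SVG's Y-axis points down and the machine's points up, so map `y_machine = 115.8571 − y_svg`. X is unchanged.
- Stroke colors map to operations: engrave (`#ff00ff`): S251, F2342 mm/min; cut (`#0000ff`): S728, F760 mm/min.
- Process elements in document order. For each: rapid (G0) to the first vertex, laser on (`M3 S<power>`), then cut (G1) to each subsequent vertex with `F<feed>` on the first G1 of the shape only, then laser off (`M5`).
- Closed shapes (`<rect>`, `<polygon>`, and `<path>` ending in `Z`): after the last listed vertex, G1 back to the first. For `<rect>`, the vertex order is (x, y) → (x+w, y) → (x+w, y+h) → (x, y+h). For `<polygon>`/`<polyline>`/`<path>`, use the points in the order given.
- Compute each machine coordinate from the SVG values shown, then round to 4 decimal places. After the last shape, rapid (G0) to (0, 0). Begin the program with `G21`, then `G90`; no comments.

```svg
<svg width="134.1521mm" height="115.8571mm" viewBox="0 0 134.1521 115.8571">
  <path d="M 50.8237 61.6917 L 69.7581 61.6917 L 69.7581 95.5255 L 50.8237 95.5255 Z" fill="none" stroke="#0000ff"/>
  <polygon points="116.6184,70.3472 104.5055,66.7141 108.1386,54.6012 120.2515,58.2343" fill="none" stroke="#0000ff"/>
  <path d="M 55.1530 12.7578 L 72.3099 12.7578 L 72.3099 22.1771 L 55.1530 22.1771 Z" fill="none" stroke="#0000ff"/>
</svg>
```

G21
G90
G0 X50.8237 Y54.1654
M3 S728
G1 X69.7581 Y54.1654 F760
G1 X69.7581 Y20.3316
G1 X50.8237 Y20.3316
G1 X50.8237 Y54.1654
M5
G0 X116.6184 Y45.5099
M3 S728
G1 X104.5055 Y49.1430 F760
G1 X108.1386 Y61.2559
G1 X120.2515 Y57.6228
G1 X116.6184 Y45.5099
M5
G0 X55.1530 Y103.0993
M3 S728
G1 X72.3099 Y103.0993 F760
G1 X72.3099 Y93.6800
G1 X55.1530 Y93.6800
G1 X55.1530 Y103.0993
M5
G0 X0.0000 Y0.0000

1 u = 1 mm; y_m = 115.8571 − y.

[1] `<path>` rectangle, #0000ff→cut S728 F760: (50.8237,54.1654) → (69.7581,54.1654) → (69.7581,20.3316) → (50.8237,20.3316) → (50.8237,54.1654) (closed)

[2] `<polygon>` regular polygon, #0000ff→cut S728 F760: (116.6184,45.5099) → (104.5055,49.1430) → (108.1386,61.2559) → (120.2515,57.6228) → (116.6184,45.5099) (closed)

[3] `<path>` rectangle, #0000ff→cut S728 F760: (55.1530,103.0993) → (72.3099,103.0993) → (72.3099,93.6800) → (55.1530,93.6800) → (55.1530,103.0993) (closed)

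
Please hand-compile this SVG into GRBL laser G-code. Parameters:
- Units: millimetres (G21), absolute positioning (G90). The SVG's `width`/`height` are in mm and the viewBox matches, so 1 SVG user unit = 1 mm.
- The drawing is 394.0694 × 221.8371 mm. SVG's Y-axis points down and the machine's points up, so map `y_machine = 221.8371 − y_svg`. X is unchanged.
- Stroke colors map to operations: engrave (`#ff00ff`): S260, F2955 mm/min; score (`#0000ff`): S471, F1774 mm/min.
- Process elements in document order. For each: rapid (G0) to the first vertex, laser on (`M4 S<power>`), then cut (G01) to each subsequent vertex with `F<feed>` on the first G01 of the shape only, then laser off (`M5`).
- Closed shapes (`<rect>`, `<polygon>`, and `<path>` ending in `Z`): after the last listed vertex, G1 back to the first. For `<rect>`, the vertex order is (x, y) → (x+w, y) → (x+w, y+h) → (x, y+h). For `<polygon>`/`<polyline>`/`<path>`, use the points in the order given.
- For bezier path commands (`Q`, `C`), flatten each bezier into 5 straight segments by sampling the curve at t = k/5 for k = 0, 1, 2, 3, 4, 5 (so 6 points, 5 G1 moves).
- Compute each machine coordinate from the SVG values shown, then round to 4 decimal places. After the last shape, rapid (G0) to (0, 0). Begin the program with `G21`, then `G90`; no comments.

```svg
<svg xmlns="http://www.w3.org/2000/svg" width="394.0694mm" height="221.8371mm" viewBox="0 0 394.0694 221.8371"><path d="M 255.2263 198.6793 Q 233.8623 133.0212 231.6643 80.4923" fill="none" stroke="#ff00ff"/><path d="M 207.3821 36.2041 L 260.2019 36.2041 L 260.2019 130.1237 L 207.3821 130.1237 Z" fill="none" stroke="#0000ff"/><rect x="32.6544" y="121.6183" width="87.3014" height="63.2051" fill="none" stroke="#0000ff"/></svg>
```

G21
G90
G0 X255.2263 Y23.1578
M4 S260
G01 X247.4473 Y48.8959 F2955
G01 X241.2017 Y73.5836
G01 X236.4893 Y97.2210
G01 X233.3101 Y119.8081
G01 X231.6643 Y141.3448
M5
G0 X207.3821 Y185.6330
M4 S471
G01 X260.2019 Y185.6330 F1774
G01 X260.2019 Y91.7134
G01 X207.3821 Y91.7134
G01 X207.3821 Y185.6330
M5
G0 X32.6544 Y100.2188
M4 S471
G01 X119.9558 Y100.2188 F1774
G01 X119.9558 Y37.0137
G01 X32.6544 Y37.0137
G01 X32.6544 Y100.2188
M5
G0 X0.0000 Y0.0000

Since the viewBox matches the mm dimensions, user units are millimetres directly. The only transform is the Y-flip y_m = 221.8371 − y_svg.

Shape 1 is a quadratic bezier drawn with `<path>`. Its stroke #ff00ff means engrave at S260, F2955. After flipping Y the toolpath is (255.2263,23.1578) → (247.4473,48.8959) → (241.2017,73.5836) → (236.4893,97.2210) → (233.3101,119.8081) → (231.6643,141.3448).

Shape 2 is a rectangle drawn with `<path>`. Its stroke #0000ff means score at S471, F1774. After flipping Y the toolpath is (207.3821,185.6330) → (260.2019,185.6330) → (260.2019,91.7134) → (207.3821,91.7134) → (207.3821,185.6330), returning to the start.

Shape 3 is a rectangle drawn with `<rect>`. Its stroke #0000ff means score at S471, F1774. After flipping Y the toolpath is (32.6544,100.2188) → (119.9558,100.2188) → (119.9558,37.0137) → (32.6544,37.0137) → (32.6544,100.2188), returning to the start.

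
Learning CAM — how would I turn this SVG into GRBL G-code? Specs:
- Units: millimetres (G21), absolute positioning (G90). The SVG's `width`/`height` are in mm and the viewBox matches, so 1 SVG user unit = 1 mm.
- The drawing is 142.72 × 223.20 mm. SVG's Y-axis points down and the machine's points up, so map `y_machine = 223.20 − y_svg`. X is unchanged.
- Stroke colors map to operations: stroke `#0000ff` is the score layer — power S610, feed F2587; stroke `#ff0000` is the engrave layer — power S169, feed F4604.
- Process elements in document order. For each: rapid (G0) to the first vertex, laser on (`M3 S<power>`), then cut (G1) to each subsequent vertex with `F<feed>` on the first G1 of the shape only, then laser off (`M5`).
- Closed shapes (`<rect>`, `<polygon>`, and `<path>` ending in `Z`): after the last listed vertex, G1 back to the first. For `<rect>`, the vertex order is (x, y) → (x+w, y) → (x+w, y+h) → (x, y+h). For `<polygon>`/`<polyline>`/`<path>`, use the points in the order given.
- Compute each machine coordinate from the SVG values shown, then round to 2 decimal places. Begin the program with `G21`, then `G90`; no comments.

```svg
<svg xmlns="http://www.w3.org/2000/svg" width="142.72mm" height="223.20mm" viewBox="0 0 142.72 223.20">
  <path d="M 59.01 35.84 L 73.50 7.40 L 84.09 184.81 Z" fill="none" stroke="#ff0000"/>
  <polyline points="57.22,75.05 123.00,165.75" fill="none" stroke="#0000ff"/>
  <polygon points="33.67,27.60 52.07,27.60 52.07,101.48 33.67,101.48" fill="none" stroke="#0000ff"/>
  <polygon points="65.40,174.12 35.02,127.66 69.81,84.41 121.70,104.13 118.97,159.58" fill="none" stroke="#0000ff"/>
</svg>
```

1 u = 1 mm; y_m = 223.20 − y.

[1] `<path>` closed polygon, #ff0000→engrave S169 F4604: (59.01,187.36) → (73.50,215.80) → (84.09,38.39) → (59.01,187.36) (closed)

[2] `<polyline>` line segment, #0000ff→score S610 F2587: (57.22,148.15) → (123.00,57.45)

[3] `<polygon>` rectangle, #0000ff→score S610 F2587: (33.67,195.60) → (52.07,195.60) → (52.07,121.72) → (33.67,121.72) → (33.67,195.60) (closed)

[4] `<polygon>` regular polygon, #0000ff→score S610 F2587: (65.40,49.08) → (35.02,95.54) → (69.81,138.79) → (121.70,119.07) → (118.97,63.62) → (65.40,49.08) (closed)

G21
G90
G0 X59.01 Y187.36
M3 S169
G1 X73.50 Y215.80 F4604
G1 X84.09 Y38.39
G1 X59.01 Y187.36
M5
G0 X57.22 Y148.15
M3 S610
G1 X123.00 Y57.45 F2587
M5
G0 X33.67 Y195.60
M3 S610
G1 X52.07 Y195.60 F2587
G1 X52.07 Y121.72
G1 X33.67 Y121.72
G1 X33.67 Y195.60
M5
G0 X65.40 Y49.08
M3 S610
G1 X35.02 Y95.54 F2587
G1 X69.81 Y138.79
G1 X121.70 Y119.07
G1 X118.97 Y63.62
G1 X65.40 Y49.08
M5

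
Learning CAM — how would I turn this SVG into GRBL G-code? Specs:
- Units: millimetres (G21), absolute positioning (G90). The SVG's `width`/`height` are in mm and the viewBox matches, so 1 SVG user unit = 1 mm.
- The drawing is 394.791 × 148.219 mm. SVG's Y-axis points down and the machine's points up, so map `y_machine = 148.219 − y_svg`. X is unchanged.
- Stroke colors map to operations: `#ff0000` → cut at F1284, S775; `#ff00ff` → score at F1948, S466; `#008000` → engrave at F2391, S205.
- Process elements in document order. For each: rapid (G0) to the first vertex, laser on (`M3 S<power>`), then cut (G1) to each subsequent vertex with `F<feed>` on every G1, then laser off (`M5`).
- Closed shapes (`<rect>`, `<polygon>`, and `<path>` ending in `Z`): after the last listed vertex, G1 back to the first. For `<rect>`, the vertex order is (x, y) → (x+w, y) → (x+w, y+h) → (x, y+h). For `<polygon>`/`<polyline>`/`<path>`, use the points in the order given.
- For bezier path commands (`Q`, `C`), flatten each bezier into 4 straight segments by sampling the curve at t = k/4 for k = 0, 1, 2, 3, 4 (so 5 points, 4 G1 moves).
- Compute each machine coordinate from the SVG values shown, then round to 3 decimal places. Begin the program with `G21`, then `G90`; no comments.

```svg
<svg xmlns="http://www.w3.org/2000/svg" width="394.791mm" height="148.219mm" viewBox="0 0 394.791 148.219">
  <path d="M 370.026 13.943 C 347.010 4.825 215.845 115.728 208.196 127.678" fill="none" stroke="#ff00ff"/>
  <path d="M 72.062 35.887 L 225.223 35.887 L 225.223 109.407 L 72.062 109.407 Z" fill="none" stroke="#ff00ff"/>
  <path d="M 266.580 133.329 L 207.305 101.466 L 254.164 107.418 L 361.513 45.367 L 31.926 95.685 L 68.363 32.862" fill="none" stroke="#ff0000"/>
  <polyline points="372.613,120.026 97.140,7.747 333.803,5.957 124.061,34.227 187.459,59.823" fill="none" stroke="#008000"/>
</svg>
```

1 u = 1 mm; y_m = 148.219 − y.

[1] `<path>` cubic bezier, #ff00ff→score S466 F1948: (370.026,134.276) → (336.106,122.032) → (283.348,85.309) → (233.472,44.636) → (208.196,20.541)

[2] `<path>` rectangle, #ff00ff→score S466 F1948: (72.062,112.332) → (225.223,112.332) → (225.223,38.812) → (72.062,38.812) → (72.062,112.332) (closed)

[3] `<path>` open polyline, #ff0000→cut S775 F1284: (266.580,14.890) → (207.305,46.753) → (254.164,40.801) → (361.513,102.852) → (31.926,52.534) → (68.363,115.357)

[4] `<polyline>` open polyline, #008000→engrave S205 F2391: (372.613,28.193) → (97.140,140.472) → (333.803,142.262) → (124.061,113.992) → (187.459,88.396)

G21
G90
G0 X370.026 Y134.276
M3 S466
G1 X336.106 Y122.032 F1948
G1 X283.348 Y85.309 F1948
G1 X233.472 Y44.636 F1948
G1 X208.196 Y20.541 F1948
M5
G0 X72.062 Y112.332
M3 S466
G1 X225.223 Y112.332 F1948
G1 X225.223 Y38.812 F1948
G1 X72.062 Y38.812 F1948
G1 X72.062 Y112.332 F1948
M5
G0 X266.580 Y14.890
M3 S775
G1 X207.305 Y46.753 F1284
G1 X254.164 Y40.801 F1284
G1 X361.513 Y102.852 F1284
G1 X31.926 Y52.534 F1284
G1 X68.363 Y115.357 F1284
M5
G0 X372.613 Y28.193
M3 S205
G1 X97.140 Y140.472 F2391
G1 X333.803 Y142.262 F2391
G1 X124.061 Y113.992 F2391
G1 X187.459 Y88.396 F2391
M5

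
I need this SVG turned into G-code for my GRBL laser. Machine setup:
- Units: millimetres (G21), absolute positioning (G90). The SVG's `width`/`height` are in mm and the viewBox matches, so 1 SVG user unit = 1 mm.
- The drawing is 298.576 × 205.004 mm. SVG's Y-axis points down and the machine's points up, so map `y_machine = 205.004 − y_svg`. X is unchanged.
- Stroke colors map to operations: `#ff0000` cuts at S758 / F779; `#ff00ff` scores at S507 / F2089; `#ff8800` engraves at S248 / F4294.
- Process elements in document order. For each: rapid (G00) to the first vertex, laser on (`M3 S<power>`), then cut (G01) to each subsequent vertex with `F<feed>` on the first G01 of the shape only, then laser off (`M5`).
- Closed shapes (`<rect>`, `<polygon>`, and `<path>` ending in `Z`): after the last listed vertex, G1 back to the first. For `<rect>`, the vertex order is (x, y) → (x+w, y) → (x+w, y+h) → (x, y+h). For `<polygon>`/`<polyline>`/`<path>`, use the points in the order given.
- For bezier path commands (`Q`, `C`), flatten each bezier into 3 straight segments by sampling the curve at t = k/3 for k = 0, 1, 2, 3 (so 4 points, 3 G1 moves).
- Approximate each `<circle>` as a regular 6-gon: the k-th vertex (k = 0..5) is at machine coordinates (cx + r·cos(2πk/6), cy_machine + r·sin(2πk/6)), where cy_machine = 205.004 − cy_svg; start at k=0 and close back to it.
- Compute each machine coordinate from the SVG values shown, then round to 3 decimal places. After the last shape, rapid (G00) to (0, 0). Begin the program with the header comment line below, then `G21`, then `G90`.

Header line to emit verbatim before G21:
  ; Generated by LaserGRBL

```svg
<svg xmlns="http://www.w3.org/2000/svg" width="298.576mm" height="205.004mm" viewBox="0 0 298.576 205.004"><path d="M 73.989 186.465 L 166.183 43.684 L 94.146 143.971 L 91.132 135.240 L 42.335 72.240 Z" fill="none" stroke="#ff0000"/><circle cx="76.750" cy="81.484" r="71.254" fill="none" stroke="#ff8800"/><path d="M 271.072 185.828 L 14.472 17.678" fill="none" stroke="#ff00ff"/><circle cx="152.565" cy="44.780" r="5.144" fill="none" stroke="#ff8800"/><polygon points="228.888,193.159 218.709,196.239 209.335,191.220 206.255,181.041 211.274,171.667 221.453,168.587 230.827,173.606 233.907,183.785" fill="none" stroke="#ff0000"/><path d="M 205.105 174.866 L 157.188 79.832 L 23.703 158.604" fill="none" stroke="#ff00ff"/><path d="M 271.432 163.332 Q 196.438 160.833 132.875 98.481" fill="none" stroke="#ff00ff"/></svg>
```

; Generated by LaserGRBL
G21
G90
G00 X73.989 Y18.539
M3 S758
G01 X166.183 Y161.320 F779
G01 X94.146 Y61.033
G01 X91.132 Y69.764
G01 X42.335 Y132.764
G01 X73.989 Y18.539
M5
G00 X148.004 Y123.520
M3 S248
G01 X112.377 Y185.228 F4294
G01 X41.123 Y185.228
G01 X5.496 Y123.520
G01 X41.123 Y61.812
G01 X112.377 Y61.812
G01 X148.004 Y123.520
M5
G00 X271.072 Y19.176
M3 S507
G01 X14.472 Y187.326 F2089
M5
G00 X157.709 Y160.224
M3 S248
G01 X155.137 Y164.679 F4294
G01 X149.993 Y164.679
G01 X147.421 Y160.224
G01 X149.993 Y155.769
G01 X155.137 Y155.769
G01 X157.709 Y160.224
M5
G00 X228.888 Y11.845
M3 S758
G01 X218.709 Y8.765 F779
G01 X209.335 Y13.784
G01 X206.255 Y23.963
G01 X211.274 Y33.337
G01 X221.453 Y36.417
G01 X230.827 Y31.398
G01 X233.907 Y21.219
G01 X228.888 Y11.845
M5
G00 X205.105 Y30.138
M3 S507
G01 X157.188 Y125.172 F2089
G01 X23.703 Y46.400
M5
G00 X271.432 Y41.672
M3 S507
G01 X222.706 Y49.988 F2089
G01 X176.520 Y71.605
G01 X132.875 Y106.523
M5
G00 X0.000 Y0.000

viewBox `0 0 298.576 205.004` with mm width/height → 1 unit = 1 mm. Flip: y_m = 205.004 − y_svg.

**Shape 1** — `<path>` closed polygon, stroke `#ff0000` → cut (S758, F779). Machine vertices: (73.989,18.539) → (166.183,161.320) → (94.146,61.033) → (91.132,69.764) → (42.335,132.764) → (73.989,18.539). Closed: final G1 returns to the first vertex.

**Shape 2** — `<circle>` circle, stroke `#ff8800` → engrave (S248, F4294). Machine vertices: (148.004,123.520) → (112.377,185.228) → (41.123,185.228) → (5.496,123.520) → (41.123,61.812) → (112.377,61.812) → (148.004,123.520). Closed: final G1 returns to the first vertex.

**Shape 3** — `<path>` line segment, stroke `#ff00ff` → score (S507, F2089). Machine vertices: (271.072,19.176) → (14.472,187.326). Open path.

**Shape 4** — `<circle>` circle, stroke `#ff8800` → engrave (S248, F4294). Machine vertices: (157.709,160.224) → (155.137,164.679) → (149.993,164.679) → (147.421,160.224) → (149.993,155.769) → (155.137,155.769) → (157.709,160.224). Closed: final G1 returns to the first vertex.

**Shape 5** — `<polygon>` regular polygon, stroke `#ff0000` → cut (S758, F779). Machine vertices: (228.888,11.845) → (218.709,8.765) → (209.335,13.784) → (206.255,23.963) → (211.274,33.337) → (221.453,36.417) → (230.827,31.398) → (233.907,21.219) → (228.888,11.845). Closed: final G1 returns to the first vertex.

**Shape 6** — `<path>` open polyline, stroke `#ff00ff` → score (S507, F2089). Machine vertices: (205.105,30.138) → (157.188,125.172) → (23.703,46.400). Open path.

**Shape 7** — `<path>` quadratic bezier, stroke `#ff00ff` → score (S507, F2089). Control points (SVG): P0=(271.432,163.332), P1=(196.438,160.833), P2=(132.875,98.481); sampled at t=k/3. Machine vertices: (271.432,41.672) → (222.706,49.988) → (176.520,71.605) → (132.875,106.523). Open path.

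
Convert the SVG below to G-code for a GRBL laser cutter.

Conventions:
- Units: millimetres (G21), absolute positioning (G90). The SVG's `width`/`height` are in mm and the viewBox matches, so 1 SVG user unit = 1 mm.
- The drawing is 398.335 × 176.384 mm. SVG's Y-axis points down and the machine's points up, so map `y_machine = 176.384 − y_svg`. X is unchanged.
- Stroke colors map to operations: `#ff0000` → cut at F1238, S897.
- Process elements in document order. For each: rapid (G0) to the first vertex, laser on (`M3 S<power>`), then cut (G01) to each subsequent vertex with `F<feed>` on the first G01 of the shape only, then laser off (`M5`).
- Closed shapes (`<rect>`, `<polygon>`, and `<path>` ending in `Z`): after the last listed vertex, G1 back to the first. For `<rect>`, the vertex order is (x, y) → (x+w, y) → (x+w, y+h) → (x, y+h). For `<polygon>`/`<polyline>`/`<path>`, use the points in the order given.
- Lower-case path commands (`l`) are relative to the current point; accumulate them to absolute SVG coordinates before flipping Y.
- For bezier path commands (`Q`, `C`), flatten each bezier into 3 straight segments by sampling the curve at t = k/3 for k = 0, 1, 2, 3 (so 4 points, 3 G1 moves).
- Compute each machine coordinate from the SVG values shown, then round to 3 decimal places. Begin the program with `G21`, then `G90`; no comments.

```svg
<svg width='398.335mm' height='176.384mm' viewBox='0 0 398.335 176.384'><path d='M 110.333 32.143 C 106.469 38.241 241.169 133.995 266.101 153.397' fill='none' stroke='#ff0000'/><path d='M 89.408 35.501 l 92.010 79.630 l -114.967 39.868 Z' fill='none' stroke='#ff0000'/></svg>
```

viewBox `0 0 398.335 176.384` with mm width/height → 1 unit = 1 mm. Flip: y_m = 176.384 − y_svg.

**Shape 1** — `<path>` cubic bezier, stroke `#ff0000` → cut (S897, F1238). Control points (SVG): P0=(110.333,32.143), P1=(106.469,38.241), P2=(241.169,133.995), P3=(266.101,153.397); sampled at t=k/3. Machine vertices: (110.333,144.241) → (143.460,114.406) → (213.777,61.691) → (266.101,22.987). Open path.

**Shape 2** — `<path>` regular polygon, stroke `#ff0000` → cut (S897, F1238). Machine vertices: (89.408,140.883) → (181.418,61.253) → (66.451,21.385) → (89.408,140.883). Closed: final G1 returns to the first vertex.

G21
G90
G0 X110.333 Y144.241
M3 S897
G01 X143.460 Y114.406 F1238
G01 X213.777 Y61.691
G01 X266.101 Y22.987
M5
G0 X89.408 Y140.883
M3 S897
G01 X181.418 Y61.253 F1238
G01 X66.451 Y21.385
G01 X89.408 Y140.883
M5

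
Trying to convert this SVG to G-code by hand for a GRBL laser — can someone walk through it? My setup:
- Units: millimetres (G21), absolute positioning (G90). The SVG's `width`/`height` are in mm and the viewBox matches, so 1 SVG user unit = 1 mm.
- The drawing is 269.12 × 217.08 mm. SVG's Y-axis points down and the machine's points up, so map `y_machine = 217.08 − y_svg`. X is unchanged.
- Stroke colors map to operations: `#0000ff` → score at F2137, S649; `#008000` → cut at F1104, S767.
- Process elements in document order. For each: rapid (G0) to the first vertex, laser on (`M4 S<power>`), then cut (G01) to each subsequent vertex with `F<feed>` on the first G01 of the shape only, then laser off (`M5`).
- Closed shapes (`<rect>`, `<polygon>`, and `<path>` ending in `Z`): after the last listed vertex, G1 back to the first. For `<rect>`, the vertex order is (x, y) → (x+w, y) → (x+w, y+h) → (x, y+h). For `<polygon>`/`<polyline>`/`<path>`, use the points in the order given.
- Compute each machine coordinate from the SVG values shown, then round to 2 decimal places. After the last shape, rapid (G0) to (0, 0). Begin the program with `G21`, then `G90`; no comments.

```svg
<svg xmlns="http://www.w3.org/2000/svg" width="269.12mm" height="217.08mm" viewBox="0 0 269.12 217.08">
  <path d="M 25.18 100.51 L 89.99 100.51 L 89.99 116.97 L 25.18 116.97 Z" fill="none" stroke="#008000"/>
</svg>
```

G21
G90
G0 X25.18 Y116.57
M4 S767
G01 X89.99 Y116.57 F1104
G01 X89.99 Y100.11
G01 X25.18 Y100.11
G01 X25.18 Y116.57
M5
G0 X0.00 Y0.00

Since the viewBox matches the mm dimensions, user units are millimetres directly. The only transform is the Y-flip y_m = 217.08 − y_svg.

Shape 1 is a rectangle drawn with `<path>`. Its stroke #008000 means cut at S767, F1104. After flipping Y the toolpath is (25.18,116.57) → (89.99,116.57) → (89.99,100.11) → (25.18,100.11) → (25.18,116.57), returning to the start.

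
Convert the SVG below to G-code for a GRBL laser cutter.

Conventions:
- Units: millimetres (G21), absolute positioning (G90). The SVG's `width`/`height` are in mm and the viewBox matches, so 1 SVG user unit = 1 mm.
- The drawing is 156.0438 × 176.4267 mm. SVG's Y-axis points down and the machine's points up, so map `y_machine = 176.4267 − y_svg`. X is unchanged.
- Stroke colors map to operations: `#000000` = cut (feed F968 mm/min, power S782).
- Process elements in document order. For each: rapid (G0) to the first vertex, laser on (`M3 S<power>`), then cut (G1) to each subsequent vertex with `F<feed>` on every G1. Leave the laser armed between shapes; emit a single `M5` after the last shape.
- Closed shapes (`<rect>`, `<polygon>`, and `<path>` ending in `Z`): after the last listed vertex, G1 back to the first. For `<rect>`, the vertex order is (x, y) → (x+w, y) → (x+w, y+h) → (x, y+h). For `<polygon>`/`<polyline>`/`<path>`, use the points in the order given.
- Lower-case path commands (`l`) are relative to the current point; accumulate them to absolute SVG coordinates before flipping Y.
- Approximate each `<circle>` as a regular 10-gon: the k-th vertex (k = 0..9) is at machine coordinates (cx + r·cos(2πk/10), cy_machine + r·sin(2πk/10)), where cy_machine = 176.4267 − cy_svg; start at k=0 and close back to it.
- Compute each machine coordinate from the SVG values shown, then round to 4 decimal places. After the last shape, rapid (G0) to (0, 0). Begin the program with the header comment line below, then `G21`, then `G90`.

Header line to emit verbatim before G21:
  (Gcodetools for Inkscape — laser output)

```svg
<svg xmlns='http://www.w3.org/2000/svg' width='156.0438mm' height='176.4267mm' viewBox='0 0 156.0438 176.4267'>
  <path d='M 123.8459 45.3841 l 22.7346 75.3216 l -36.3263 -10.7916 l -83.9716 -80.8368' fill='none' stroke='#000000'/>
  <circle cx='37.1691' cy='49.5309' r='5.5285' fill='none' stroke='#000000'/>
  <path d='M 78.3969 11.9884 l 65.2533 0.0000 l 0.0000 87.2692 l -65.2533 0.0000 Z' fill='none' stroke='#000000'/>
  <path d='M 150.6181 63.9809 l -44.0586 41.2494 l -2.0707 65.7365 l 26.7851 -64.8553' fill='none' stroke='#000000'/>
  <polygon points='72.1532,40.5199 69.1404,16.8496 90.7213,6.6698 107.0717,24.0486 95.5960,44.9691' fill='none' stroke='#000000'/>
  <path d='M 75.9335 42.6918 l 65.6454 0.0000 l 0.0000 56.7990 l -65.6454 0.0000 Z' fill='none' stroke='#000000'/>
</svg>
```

(Gcodetools for Inkscape — laser output)
G21
G90
G0 X123.8459 Y131.0426
M3 S782
G1 X146.5805 Y55.7210 F968
G1 X110.2542 Y66.5126 F968
G1 X26.2826 Y147.3494 F968
G0 X42.6976 Y126.8958
M3 S782
G1 X41.6418 Y130.1454 F968
G1 X38.8775 Y132.1537 F968
G1 X35.4607 Y132.1537 F968
G1 X32.6964 Y130.1454 F968
G1 X31.6406 Y126.8958 F968
G1 X32.6964 Y123.6462 F968
G1 X35.4607 Y121.6379 F968
G1 X38.8775 Y121.6379 F968
G1 X41.6418 Y123.6462 F968
G1 X42.6976 Y126.8958 F968
G0 X78.3969 Y164.4383
M3 S782
G1 X143.6502 Y164.4383 F968
G1 X143.6502 Y77.1691 F968
G1 X78.3969 Y77.1691 F968
G1 X78.3969 Y164.4383 F968
G0 X150.6181 Y112.4458
M3 S782
G1 X106.5595 Y71.1964 F968
G1 X104.4888 Y5.4599 F968
G1 X131.2739 Y70.3152 F968
G0 X72.1532 Y135.9068
M3 S782
G1 X69.1404 Y159.5771 F968
G1 X90.7213 Y169.7569 F968
G1 X107.0717 Y152.3781 F968
G1 X95.5960 Y131.4576 F968
G1 X72.1532 Y135.9068 F968
G0 X75.9335 Y133.7349
M3 S782
G1 X141.5789 Y133.7349 F968
G1 X141.5789 Y76.9359 F968
G1 X75.9335 Y76.9359 F968
G1 X75.9335 Y133.7349 F968
M5
G0 X0.0000 Y0.0000

viewBox `0 0 156.0438 176.4267` with mm width/height → 1 unit = 1 mm. Flip: y_m = 176.4267 − y_svg.

**Shape 1** — `<path>` open polyline, stroke `#000000` → cut (S782, F968). Machine vertices: (123.8459,131.0426) → (146.5805,55.7210) → (110.2542,66.5126) → (26.2826,147.3494). Open path.

**Shape 2** — `<circle>` circle, stroke `#000000` → cut (S782, F968). Machine vertices: (42.6976,126.8958) → (41.6418,130.1454) → (38.8775,132.1537) → (35.4607,132.1537) → (32.6964,130.1454) → (31.6406,126.8958) → (32.6964,123.6462) → (35.4607,121.6379) → (38.8775,121.6379) → (41.6418,123.6462) → (42.6976,126.8958). Closed: final G1 returns to the first vertex.

**Shape 3** — `<path>` rectangle, stroke `#000000` → cut (S782, F968). Machine vertices: (78.3969,164.4383) → (143.6502,164.4383) → (143.6502,77.1691) → (78.3969,77.1691) → (78.3969,164.4383). Closed: final G1 returns to the first vertex.

**Shape 4** — `<path>` open polyline, stroke `#000000` → cut (S782, F968). Machine vertices: (150.6181,112.4458) → (106.5595,71.1964) → (104.4888,5.4599) → (131.2739,70.3152). Open path.

**Shape 5** — `<polygon>` regular polygon, stroke `#000000` → cut (S782, F968). Machine vertices: (72.1532,135.9068) → (69.1404,159.5771) → (90.7213,169.7569) → (107.0717,152.3781) → (95.5960,131.4576) → (72.1532,135.9068). Closed: final G1 returns to the first vertex.

**Shape 6** — `<path>` rectangle, stroke `#000000` → cut (S782, F968). Machine vertices: (75.9335,133.7349) → (141.5789,133.7349) → (141.5789,76.9359) → (75.9335,76.9359) → (75.9335,133.7349). Closed: final G1 returns to the first vertex.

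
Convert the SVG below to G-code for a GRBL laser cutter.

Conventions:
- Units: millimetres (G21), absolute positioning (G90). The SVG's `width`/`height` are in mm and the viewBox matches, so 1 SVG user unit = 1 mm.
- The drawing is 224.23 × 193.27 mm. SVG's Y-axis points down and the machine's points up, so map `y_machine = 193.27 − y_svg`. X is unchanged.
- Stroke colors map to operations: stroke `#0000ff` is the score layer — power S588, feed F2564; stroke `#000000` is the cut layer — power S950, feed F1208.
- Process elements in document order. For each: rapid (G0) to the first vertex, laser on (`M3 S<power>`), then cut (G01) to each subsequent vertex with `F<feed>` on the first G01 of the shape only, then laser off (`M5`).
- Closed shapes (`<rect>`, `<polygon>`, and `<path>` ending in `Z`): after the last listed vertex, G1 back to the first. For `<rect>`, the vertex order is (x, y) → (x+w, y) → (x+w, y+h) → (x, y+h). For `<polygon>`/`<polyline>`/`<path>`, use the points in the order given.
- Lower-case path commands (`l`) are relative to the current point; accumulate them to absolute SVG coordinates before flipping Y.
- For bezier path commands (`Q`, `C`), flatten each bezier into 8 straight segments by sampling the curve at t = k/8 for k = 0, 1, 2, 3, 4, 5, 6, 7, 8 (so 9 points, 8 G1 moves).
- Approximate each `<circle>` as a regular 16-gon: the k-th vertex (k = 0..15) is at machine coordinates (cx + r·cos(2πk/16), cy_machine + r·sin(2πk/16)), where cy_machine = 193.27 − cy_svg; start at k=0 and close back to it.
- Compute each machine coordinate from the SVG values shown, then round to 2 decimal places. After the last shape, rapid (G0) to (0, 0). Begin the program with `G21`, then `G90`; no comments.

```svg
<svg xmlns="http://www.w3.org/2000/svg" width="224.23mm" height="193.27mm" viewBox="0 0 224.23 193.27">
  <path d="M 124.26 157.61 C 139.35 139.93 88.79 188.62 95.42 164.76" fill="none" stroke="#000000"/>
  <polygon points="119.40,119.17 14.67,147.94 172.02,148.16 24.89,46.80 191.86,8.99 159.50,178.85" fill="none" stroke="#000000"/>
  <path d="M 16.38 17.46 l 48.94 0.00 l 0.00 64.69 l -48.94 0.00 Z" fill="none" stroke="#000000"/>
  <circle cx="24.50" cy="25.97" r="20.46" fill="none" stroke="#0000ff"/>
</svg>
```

viewBox `0 0 224.23 193.27` with mm width/height → 1 unit = 1 mm. Flip: y_m = 193.27 − y_svg.

**Shape 1** — `<path>` cubic bezier, stroke `#000000` → cut (S950, F1208). Control points (SVG): P0=(124.26,157.61), P1=(139.35,139.93), P2=(88.79,188.62), P3=(95.42,164.76); sampled at t=k/8. Machine vertices: (124.26,35.66) → (127.08,39.45) → (125.19,38.65) → (120.02,34.88) → (113.01,29.77) → (105.61,24.95) → (99.25,22.05) → (95.37,22.69) → (95.42,28.51). Open path.

**Shape 2** — `<polygon>` closed polygon, stroke `#000000` → cut (S950, F1208). Machine vertices: (119.40,74.10) → (14.67,45.33) → (172.02,45.11) → (24.89,146.47) → (191.86,184.28) → (159.50,14.42) → (119.40,74.10). Closed: final G1 returns to the first vertex.

**Shape 3** — `<path>` rectangle, stroke `#000000` → cut (S950, F1208). Machine vertices: (16.38,175.81) → (65.32,175.81) → (65.32,111.12) → (16.38,111.12) → (16.38,175.81). Closed: final G1 returns to the first vertex.

**Shape 4** — `<circle>` circle, stroke `#0000ff` → score (S588, F2564). Machine vertices: (44.96,167.30) → (43.40,175.13) → (38.97,181.77) → (32.33,186.20) → (24.50,187.76) → (16.67,186.20) → (10.03,181.77) → (5.60,175.13) → (4.04,167.30) → (5.60,159.47) → (10.03,152.83) → (16.67,148.40) → (24.50,146.84) → (32.33,148.40) → (38.97,152.83) → (43.40,159.47) → (44.96,167.30). Closed: final G1 returns to the first vertex.

G21
G90
G0 X124.26 Y35.66
M3 S950
G01 X127.08 Y39.45 F1208
G01 X125.19 Y38.65
G01 X120.02 Y34.88
G01 X113.01 Y29.77
G01 X105.61 Y24.95
G01 X99.25 Y22.05
G01 X95.37 Y22.69
G01 X95.42 Y28.51
M5
G0 X119.40 Y74.10
M3 S950
G01 X14.67 Y45.33 F1208
G01 X172.02 Y45.11
G01 X24.89 Y146.47
G01 X191.86 Y184.28
G01 X159.50 Y14.42
G01 X119.40 Y74.10
M5
G0 X16.38 Y175.81
M3 S950
G01 X65.32 Y175.81 F1208
G01 X65.32 Y111.12
G01 X16.38 Y111.12
G01 X16.38 Y175.81
M5
G0 X44.96 Y167.30
M3 S588
G01 X43.40 Y175.13 F2564
G01 X38.97 Y181.77
G01 X32.33 Y186.20
G01 X24.50 Y187.76
G01 X16.67 Y186.20
G01 X10.03 Y181.77
G01 X5.60 Y175.13
G01 X4.04 Y167.30
G01 X5.60 Y159.47
G01 X10.03 Y152.83
G01 X16.67 Y148.40
G01 X24.50 Y146.84
G01 X32.33 Y148.40
G01 X38.97 Y152.83
G01 X43.40 Y159.47
G01 X44.96 Y167.30
M5
G0 X0.00 Y0.00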